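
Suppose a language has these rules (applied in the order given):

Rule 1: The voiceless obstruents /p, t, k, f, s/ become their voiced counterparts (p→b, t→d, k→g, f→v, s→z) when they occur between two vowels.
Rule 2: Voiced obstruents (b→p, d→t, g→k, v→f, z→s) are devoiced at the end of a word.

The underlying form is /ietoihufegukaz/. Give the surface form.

Rule 1 (intervocalic voicing): /t/ is a voiceless obstruent between vowels /e/ and /o/, so it voices to [d]. /f/ is a voiceless obstruent between vowels /u/ and /e/, so it voices to [v]. /k/ is a voiceless obstruent between vowels /u/ and /a/, so it voices to [g]. /ietoihufegukaz/ → iedoihuvegugaz.
Rule 2 (final devoicing): /z/ is a voiced obstruent in word-final position, so it devoices to [s]. /iedoihuvegugaz/ → iedoihuvegugas.

iedoihuvegugas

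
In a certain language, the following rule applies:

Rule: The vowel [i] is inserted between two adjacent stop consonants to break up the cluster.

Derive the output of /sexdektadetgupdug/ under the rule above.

/k/ and /t/ form a stop–stop cluster, so [i] is inserted between them.
/t/ and /g/ form a stop–stop cluster, so [i] is inserted between them.
/p/ and /d/ form a stop–stop cluster, so [i] is inserted between them.
Surface form: [sexdekitadetigupidug].

sexdekitadetigupidug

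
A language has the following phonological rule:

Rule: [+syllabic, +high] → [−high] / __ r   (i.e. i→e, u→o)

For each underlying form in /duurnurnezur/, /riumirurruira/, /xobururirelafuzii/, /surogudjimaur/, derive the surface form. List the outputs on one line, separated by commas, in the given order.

/duurnurnezur/: /u/ is a high vowel immediately before /r/, so it lowers to [o]. /u/ is a high vowel immediately before /r/, so it lowers to [o]. /u/ is a high vowel immediately before /r/, so it lowers to [o]. → [duornornezor].
/riumirurruira/: /i/ is a high vowel immediately before /r/, so it lowers to [e]. /u/ is a high vowel immediately before /r/, so it lowers to [o]. /i/ is a high vowel immediately before /r/, so it lowers to [e]. → [riumerorruera].
/xobururirelafuzii/: /u/ is a high vowel immediately before /r/, so it lowers to [o]. /u/ is a high vowel immediately before /r/, so it lowers to [o]. /i/ is a high vowel immediately before /r/, so it lowers to [e]. → [xobororerelafuzii].
/surogudjimaur/: /u/ is a high vowel immediately before /r/, so it lowers to [o]. /u/ is a high vowel immediately before /r/, so it lowers to [o]. → [sorogudjimaor].

duornornezor, riumerorruera, xobororerelafuzii, sorogudjimaor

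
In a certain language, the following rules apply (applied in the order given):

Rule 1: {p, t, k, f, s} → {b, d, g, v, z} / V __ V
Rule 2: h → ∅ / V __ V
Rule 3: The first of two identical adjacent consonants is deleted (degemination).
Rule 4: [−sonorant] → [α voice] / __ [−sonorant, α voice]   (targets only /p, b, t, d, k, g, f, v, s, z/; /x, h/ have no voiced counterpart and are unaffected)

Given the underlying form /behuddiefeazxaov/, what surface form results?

beudieveasxaov

Rule 1 (intervocalic voicing): /f/ is a voiceless obstruent between vowels /e/ and /e/, so it voices to [v]. /behuddiefeazxaov/ → behuddieveazxaov.
Rule 2 (intervocalic h-deletion): /h/ occurs between vowels /e/ and /u/, so it deletes. /behuddieveazxaov/ → beuddieveazxaov.
Rule 3 (degemination): /dd/ is a geminate; the first /d/ deletes. /beuddieveazxaov/ → beudieveazxaov.
Rule 4 (regressive voicing assimilation): /z/ precedes the voiceless obstruent /x/, so it devoices to [s] by assimilation. /beudieveazxaov/ → beudieveasxaov.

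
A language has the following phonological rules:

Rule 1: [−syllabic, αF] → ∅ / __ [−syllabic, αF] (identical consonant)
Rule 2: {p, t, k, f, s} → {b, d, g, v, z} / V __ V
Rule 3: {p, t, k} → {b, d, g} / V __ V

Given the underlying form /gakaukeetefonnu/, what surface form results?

gagaugeedevonu

Rule 1 (degemination): /nn/ is a geminate; the first /n/ deletes. /gakaukeetefonnu/ → gakaukeetefonu.
Rule 2 (intervocalic voicing): /k/ is a voiceless obstruent between vowels /a/ and /a/, so it voices to [g]. /k/ is a voiceless obstruent between vowels /u/ and /e/, so it voices to [g]. /t/ is a voiceless obstruent between vowels /e/ and /e/, so it voices to [d]. /f/ is a voiceless obstruent between vowels /e/ and /o/, so it voices to [v]. /gakaukeetefonu/ → gagaugeedevonu.
Rule 3 (intervocalic voicing): no segment meets the environment; /gagaugeedevonu/ is unchanged.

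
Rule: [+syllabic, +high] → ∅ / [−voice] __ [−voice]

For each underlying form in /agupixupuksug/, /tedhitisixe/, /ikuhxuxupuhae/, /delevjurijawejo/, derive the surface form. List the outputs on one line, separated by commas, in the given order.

agupxpksug, tedhtsxe, ikhxxphae, delevjurijawejo

/agupixupuksug/: /i/ is a high vowel flanked by voiceless consonants /p/ and /x/, so it deletes. /u/ is a high vowel flanked by voiceless consonants /x/ and /p/, so it deletes. /u/ is a high vowel flanked by voiceless consonants /p/ and /k/, so it deletes. → [agupxpksug].
/tedhitisixe/: /i/ is a high vowel flanked by voiceless consonants /h/ and /t/, so it deletes. /i/ is a high vowel flanked by voiceless consonants /t/ and /s/, so it deletes. /i/ is a high vowel flanked by voiceless consonants /s/ and /x/, so it deletes. → [tedhtsxe].
/ikuhxuxupuhae/: /u/ is a high vowel flanked by voiceless consonants /k/ and /h/, so it deletes. /u/ is a high vowel flanked by voiceless consonants /x/ and /x/, so it deletes. /u/ is a high vowel flanked by voiceless consonants /x/ and /p/, so it deletes. /u/ is a high vowel flanked by voiceless consonants /p/ and /h/, so it deletes. → [ikhxxphae].
/delevjurijawejo/: the rule's environment is not met; surfaces unchanged as [delevjurijawejo].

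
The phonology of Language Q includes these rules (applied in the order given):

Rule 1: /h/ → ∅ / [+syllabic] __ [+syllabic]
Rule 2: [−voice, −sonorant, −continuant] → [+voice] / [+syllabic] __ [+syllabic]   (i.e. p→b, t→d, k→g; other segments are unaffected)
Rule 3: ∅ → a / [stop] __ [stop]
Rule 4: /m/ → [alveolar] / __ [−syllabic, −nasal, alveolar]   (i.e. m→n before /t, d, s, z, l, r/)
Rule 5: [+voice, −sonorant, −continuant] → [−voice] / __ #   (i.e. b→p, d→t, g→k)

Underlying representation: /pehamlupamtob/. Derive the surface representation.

peanlubantop

Rule 1 (intervocalic h-deletion): /h/ occurs between vowels /e/ and /a/, so it deletes. /pehamlupamtob/ → peamlupamtob.
Rule 2 (intervocalic voicing): /p/ is a voiceless stop between vowels /u/ and /a/, so it voices to [b]. /peamlupamtob/ → peamlubamtob.
Rule 3 (stop-cluster a-epenthesis): no segment meets the environment; /peamlubamtob/ is unchanged.
Rule 4 (nasal place assimilation): /m/ precedes the alveolar consonant /l/, so it assimilates in place to [n]. /m/ precedes the alveolar consonant /t/, so it assimilates in place to [n]. /peamlubamtob/ → peanlubantob.
Rule 5 (final devoicing): /b/ is a voiced stop in word-final position, so it devoices to [p]. /peanlubantob/ → peanlubantop.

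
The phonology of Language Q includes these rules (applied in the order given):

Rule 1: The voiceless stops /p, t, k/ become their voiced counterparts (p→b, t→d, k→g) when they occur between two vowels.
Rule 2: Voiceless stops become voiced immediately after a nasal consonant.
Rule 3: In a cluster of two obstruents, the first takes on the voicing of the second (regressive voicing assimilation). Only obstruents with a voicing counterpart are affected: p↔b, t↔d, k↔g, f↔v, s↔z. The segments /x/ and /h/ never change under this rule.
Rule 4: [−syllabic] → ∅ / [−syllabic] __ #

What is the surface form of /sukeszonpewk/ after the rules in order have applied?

Rule 1 (intervocalic voicing): /k/ is a voiceless stop between vowels /u/ and /e/, so it voices to [g]. /sukeszonpewk/ → sugeszonpewk.
Rule 2 (post-nasal voicing): /p/ is a voiceless stop immediately after the nasal /n/, so it voices to [b]. /sugeszonpewk/ → sugeszonbewk.
Rule 3 (regressive voicing assimilation): /s/ precedes the voiced obstruent /z/, so it voices to [z] by assimilation. /sugeszonbewk/ → sugezzonbewk.
Rule 4 (final cluster simplification): /k/ is the second consonant of a word-final cluster /wk/, so it deletes. /sugezzonbewk/ → sugezzonbew.

sugezzonbew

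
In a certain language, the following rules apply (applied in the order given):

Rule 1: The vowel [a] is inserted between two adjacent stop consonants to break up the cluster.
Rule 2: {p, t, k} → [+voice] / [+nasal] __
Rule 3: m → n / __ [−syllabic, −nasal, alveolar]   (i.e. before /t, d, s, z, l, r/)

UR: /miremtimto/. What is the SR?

Rule 1 (stop-cluster a-epenthesis): no segment meets the environment; /miremtimto/ is unchanged.
Rule 2 (post-nasal voicing): /t/ is a voiceless stop immediately after the nasal /m/, so it voices to [d]. /t/ is a voiceless stop immediately after the nasal /m/, so it voices to [d]. /miremtimto/ → miremdimdo.
Rule 3 (nasal place assimilation): /m/ precedes the alveolar consonant /d/, so it assimilates in place to [n]. /m/ precedes the alveolar consonant /d/, so it assimilates in place to [n]. /miremdimdo/ → mirendindo.

mirendindo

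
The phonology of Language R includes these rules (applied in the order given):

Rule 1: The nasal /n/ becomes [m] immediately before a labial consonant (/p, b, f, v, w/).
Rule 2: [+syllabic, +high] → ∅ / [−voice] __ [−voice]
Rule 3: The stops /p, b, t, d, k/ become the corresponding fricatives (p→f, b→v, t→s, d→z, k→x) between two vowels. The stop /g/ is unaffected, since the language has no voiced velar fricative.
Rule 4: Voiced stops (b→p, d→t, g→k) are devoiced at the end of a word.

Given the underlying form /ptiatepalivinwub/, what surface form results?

Rule 1 (nasal place assimilation): /n/ precedes the labial consonant /w/, so it assimilates in place to [m]. /ptiatepalivinwub/ → ptiatepalivimwub.
Rule 2 (high vowel syncope): no segment meets the environment; /ptiatepalivimwub/ is unchanged.
Rule 3 (intervocalic spirantization): /t/ is a stop between vowels /a/ and /e/, so it spirantizes to the fricative [s]. /p/ is a stop between vowels /e/ and /a/, so it spirantizes to the fricative [f]. /ptiatepalivimwub/ → ptiasefalivimwub.
Rule 4 (final devoicing): /b/ is a voiced stop in word-final position, so it devoices to [p]. /ptiasefalivimwub/ → ptiasefalivimwup.

ptiasefalivimwup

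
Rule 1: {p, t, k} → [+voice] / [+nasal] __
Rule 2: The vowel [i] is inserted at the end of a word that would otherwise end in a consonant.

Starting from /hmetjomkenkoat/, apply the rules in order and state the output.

hmetjomgengoati

Rule 1 (post-nasal voicing): /k/ is a voiceless stop immediately after the nasal /m/, so it voices to [g]. /k/ is a voiceless stop immediately after the nasal /n/, so it voices to [g]. /hmetjomkenkoat/ → hmetjomgengoat.
Rule 2 (final i-epenthesis): the form ends in the consonant /t/, so [i] is inserted word-finally. /hmetjomgengoat/ → hmetjomgengoati.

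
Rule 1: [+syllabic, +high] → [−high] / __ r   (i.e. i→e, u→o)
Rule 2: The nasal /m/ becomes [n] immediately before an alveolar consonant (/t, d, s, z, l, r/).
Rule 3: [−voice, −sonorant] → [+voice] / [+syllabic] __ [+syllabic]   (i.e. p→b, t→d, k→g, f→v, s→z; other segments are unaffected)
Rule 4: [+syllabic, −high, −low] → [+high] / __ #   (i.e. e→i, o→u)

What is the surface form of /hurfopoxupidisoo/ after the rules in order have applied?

Rule 1 (pre-rhotic lowering): /u/ is a high vowel immediately before /r/, so it lowers to [o]. /hurfopoxupidisoo/ → horfopoxupidisoo.
Rule 2 (nasal place assimilation): no segment meets the environment; /horfopoxupidisoo/ is unchanged.
Rule 3 (intervocalic voicing): /p/ is a voiceless obstruent between vowels /o/ and /o/, so it voices to [b]. /p/ is a voiceless obstruent between vowels /u/ and /i/, so it voices to [b]. /s/ is a voiceless obstruent between vowels /i/ and /o/, so it voices to [z]. /horfopoxupidisoo/ → horfoboxubidizoo.
Rule 4 (final vowel raising): /o/ is a mid vowel in word-final position, so it raises to [u]. /horfoboxubidizoo/ → horfoboxubidizou.

horfoboxubidizou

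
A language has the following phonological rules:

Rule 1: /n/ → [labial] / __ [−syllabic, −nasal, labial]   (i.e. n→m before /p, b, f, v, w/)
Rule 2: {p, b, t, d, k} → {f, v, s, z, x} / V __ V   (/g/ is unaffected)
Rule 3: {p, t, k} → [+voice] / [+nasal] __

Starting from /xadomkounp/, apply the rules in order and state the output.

Rule 1 (nasal place assimilation): /n/ precedes the labial consonant /p/, so it assimilates in place to [m]. /xadomkounp/ → xadomkoump.
Rule 2 (intervocalic spirantization): /d/ is a stop between vowels /a/ and /o/, so it spirantizes to the fricative [z]. /xadomkoump/ → xazomkoump.
Rule 3 (post-nasal voicing): /k/ is a voiceless stop immediately after the nasal /m/, so it voices to [g]. /p/ is a voiceless stop immediately after the nasal /m/, so it voices to [b]. /xazomkoump/ → xazomgoumb.

xazomgoumb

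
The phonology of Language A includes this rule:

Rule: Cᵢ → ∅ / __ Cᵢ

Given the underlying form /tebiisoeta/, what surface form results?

No segment of /tebiisoeta/ meets the structural description of the rule, so the form surfaces unchanged.

tebiisoeta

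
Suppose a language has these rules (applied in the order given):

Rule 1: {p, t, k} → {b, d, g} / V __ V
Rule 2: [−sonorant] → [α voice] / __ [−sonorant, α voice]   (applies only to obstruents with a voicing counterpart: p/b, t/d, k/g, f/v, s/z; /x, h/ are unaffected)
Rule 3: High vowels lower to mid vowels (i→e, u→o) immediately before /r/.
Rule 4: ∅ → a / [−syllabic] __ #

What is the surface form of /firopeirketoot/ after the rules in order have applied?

Rule 1 (intervocalic voicing): /p/ is a voiceless stop between vowels /o/ and /e/, so it voices to [b]. /t/ is a voiceless stop between vowels /e/ and /o/, so it voices to [d]. /firopeirketoot/ → firobeirkedoot.
Rule 2 (regressive voicing assimilation): no segment meets the environment; /firobeirkedoot/ is unchanged.
Rule 3 (pre-rhotic lowering): /i/ is a high vowel immediately before /r/, so it lowers to [e]. /i/ is a high vowel immediately before /r/, so it lowers to [e]. /firobeirkedoot/ → ferobeerkedoot.
Rule 4 (final a-epenthesis): the form ends in the consonant /t/, so [a] is inserted word-finally. /ferobeerkedoot/ → ferobeerkedoota.

ferobeerkedoota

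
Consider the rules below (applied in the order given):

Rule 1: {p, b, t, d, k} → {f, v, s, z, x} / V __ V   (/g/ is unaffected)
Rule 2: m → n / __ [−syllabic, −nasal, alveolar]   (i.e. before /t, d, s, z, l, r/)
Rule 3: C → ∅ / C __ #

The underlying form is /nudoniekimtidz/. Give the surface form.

nuzoniexintid

Rule 1 (intervocalic spirantization): /d/ is a stop between vowels /u/ and /o/, so it spirantizes to the fricative [z]. /k/ is a stop between vowels /e/ and /i/, so it spirantizes to the fricative [x]. /nudoniekimtidz/ → nuzonieximtidz.
Rule 2 (nasal place assimilation): /m/ precedes the alveolar consonant /t/, so it assimilates in place to [n]. /nuzonieximtidz/ → nuzoniexintidz.
Rule 3 (final cluster simplification): /z/ is the second consonant of a word-final cluster /dz/, so it deletes. /nuzoniexintidz/ → nuzoniexintid.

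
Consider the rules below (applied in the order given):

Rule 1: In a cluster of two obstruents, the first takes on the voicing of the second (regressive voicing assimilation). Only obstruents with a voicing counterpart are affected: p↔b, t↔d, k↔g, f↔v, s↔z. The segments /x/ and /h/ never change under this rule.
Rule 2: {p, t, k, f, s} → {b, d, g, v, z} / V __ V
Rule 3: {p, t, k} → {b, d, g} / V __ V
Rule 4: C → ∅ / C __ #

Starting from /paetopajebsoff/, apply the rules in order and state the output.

paedobajepsof

Rule 1 (regressive voicing assimilation): /b/ precedes the voiceless obstruent /s/, so it devoices to [p] by assimilation. /paetopajebsoff/ → paetopajepsoff.
Rule 2 (intervocalic voicing): /t/ is a voiceless obstruent between vowels /e/ and /o/, so it voices to [d]. /p/ is a voiceless obstruent between vowels /o/ and /a/, so it voices to [b]. /paetopajepsoff/ → paedobajepsoff.
Rule 3 (intervocalic voicing): no segment meets the environment; /paedobajepsoff/ is unchanged.
Rule 4 (final cluster simplification): /f/ is the second consonant of a word-final cluster /ff/, so it deletes. /paedobajepsoff/ → paedobajepsof.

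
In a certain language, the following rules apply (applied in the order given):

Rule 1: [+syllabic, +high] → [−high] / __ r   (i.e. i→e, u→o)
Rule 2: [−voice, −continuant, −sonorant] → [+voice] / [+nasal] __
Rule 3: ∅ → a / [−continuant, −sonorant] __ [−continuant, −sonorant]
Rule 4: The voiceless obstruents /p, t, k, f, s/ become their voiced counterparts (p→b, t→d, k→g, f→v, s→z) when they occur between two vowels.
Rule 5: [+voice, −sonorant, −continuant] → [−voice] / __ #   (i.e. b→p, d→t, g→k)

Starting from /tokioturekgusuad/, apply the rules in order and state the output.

Rule 1 (pre-rhotic lowering): /u/ is a high vowel immediately before /r/, so it lowers to [o]. /tokioturekgusuad/ → tokiotorekgusuad.
Rule 2 (post-nasal voicing): no segment meets the environment; /tokiotorekgusuad/ is unchanged.
Rule 3 (stop-cluster a-epenthesis): /k/ and /g/ form a stop–stop cluster, so [a] is inserted between them. /tokiotorekgusuad/ → tokiotorekagusuad.
Rule 4 (intervocalic voicing): /k/ is a voiceless obstruent between vowels /o/ and /i/, so it voices to [g]. /t/ is a voiceless obstruent between vowels /o/ and /o/, so it voices to [d]. /k/ is a voiceless obstruent between vowels /e/ and /a/, so it voices to [g]. /s/ is a voiceless obstruent between vowels /u/ and /u/, so it voices to [z]. /tokiotorekagusuad/ → togiodoregaguzuad.
Rule 5 (final devoicing): /d/ is a voiced stop in word-final position, so it devoices to [t]. /togiodoregaguzuad/ → togiodoregaguzuat.

togiodoregaguzuat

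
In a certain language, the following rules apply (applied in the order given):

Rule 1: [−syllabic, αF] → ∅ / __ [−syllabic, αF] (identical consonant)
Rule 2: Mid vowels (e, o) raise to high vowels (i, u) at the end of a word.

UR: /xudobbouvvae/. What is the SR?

Rule 1 (degemination): /bb/ is a geminate; the first /b/ deletes. /vv/ is a geminate; the first /v/ deletes. /xudobbouvvae/ → xudobouvae.
Rule 2 (final vowel raising): /e/ is a mid vowel in word-final position, so it raises to [i]. /xudobouvae/ → xudobouvai.

xudobouvai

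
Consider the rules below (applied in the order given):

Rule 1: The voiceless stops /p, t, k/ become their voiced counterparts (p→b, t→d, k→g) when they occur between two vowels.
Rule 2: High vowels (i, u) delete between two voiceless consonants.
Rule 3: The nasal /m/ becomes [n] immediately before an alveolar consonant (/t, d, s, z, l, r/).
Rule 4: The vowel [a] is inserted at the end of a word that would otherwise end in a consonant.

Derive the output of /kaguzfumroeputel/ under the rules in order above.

Rule 1 (intervocalic voicing): /p/ is a voiceless stop between vowels /e/ and /u/, so it voices to [b]. /t/ is a voiceless stop between vowels /u/ and /e/, so it voices to [d]. /kaguzfumroeputel/ → kaguzfumroebudel.
Rule 2 (high vowel syncope): no segment meets the environment; /kaguzfumroebudel/ is unchanged.
Rule 3 (nasal place assimilation): /m/ precedes the alveolar consonant /r/, so it assimilates in place to [n]. /kaguzfumroebudel/ → kaguzfunroebudel.
Rule 4 (final a-epenthesis): the form ends in the consonant /l/, so [a] is inserted word-finally. /kaguzfunroebudel/ → kaguzfunroebudela.

kaguzfunroebudela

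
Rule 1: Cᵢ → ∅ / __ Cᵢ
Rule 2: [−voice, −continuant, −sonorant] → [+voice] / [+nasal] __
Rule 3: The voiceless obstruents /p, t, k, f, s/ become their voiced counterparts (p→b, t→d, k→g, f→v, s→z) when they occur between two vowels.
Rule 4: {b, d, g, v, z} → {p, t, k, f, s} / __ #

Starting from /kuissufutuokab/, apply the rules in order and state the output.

kuizuvuduogap

Rule 1 (degemination): /ss/ is a geminate; the first /s/ deletes. /kuissufutuokab/ → kuisufutuokab.
Rule 2 (post-nasal voicing): no segment meets the environment; /kuisufutuokab/ is unchanged.
Rule 3 (intervocalic voicing): /s/ is a voiceless obstruent between vowels /i/ and /u/, so it voices to [z]. /f/ is a voiceless obstruent between vowels /u/ and /u/, so it voices to [v]. /t/ is a voiceless obstruent between vowels /u/ and /u/, so it voices to [d]. /k/ is a voiceless obstruent between vowels /o/ and /a/, so it voices to [g]. /kuisufutuokab/ → kuizuvuduogab.
Rule 4 (final devoicing): /b/ is a voiced obstruent in word-final position, so it devoices to [p]. /kuizuvuduogab/ → kuizuvuduogap.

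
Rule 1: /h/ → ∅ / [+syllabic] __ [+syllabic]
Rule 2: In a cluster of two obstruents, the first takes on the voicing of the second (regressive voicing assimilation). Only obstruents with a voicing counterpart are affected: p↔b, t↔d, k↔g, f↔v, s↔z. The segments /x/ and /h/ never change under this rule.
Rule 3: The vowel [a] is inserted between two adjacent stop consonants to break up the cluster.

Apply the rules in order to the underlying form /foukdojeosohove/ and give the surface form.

fougadojeosoove

Rule 1 (intervocalic h-deletion): /h/ occurs between vowels /o/ and /o/, so it deletes. /foukdojeosohove/ → foukdojeosoove.
Rule 2 (regressive voicing assimilation): /k/ precedes the voiced obstruent /d/, so it voices to [g] by assimilation. /foukdojeosoove/ → fougdojeosoove.
Rule 3 (stop-cluster a-epenthesis): /g/ and /d/ form a stop–stop cluster, so [a] is inserted between them. /fougdojeosoove/ → fougadojeosoove.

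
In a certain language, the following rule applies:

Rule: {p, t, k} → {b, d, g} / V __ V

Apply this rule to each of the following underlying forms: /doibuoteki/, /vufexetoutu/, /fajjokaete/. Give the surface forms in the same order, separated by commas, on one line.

doibuodegi, vufexedoudu, fajjogaede

/doibuoteki/: /t/ is a voiceless stop between vowels /o/ and /e/, so it voices to [d]. /k/ is a voiceless stop between vowels /e/ and /i/, so it voices to [g]. → [doibuodegi].
/vufexetoutu/: /t/ is a voiceless stop between vowels /e/ and /o/, so it voices to [d]. /t/ is a voiceless stop between vowels /u/ and /u/, so it voices to [d]. → [vufexedoudu].
/fajjokaete/: /k/ is a voiceless stop between vowels /o/ and /a/, so it voices to [g]. /t/ is a voiceless stop between vowels /e/ and /e/, so it voices to [d]. → [fajjogaede].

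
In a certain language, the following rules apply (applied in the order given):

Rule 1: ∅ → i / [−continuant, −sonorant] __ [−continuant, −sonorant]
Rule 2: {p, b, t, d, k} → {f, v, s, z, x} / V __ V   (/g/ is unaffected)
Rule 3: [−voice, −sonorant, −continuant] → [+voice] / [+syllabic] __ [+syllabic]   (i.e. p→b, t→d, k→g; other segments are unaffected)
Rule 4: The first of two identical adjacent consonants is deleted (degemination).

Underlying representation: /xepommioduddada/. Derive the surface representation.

Rule 1 (stop-cluster i-epenthesis): /d/ and /d/ form a stop–stop cluster, so [i] is inserted between them. /xepommioduddada/ → xepommiodudidada.
Rule 2 (intervocalic spirantization): /p/ is a stop between vowels /e/ and /o/, so it spirantizes to the fricative [f]. /d/ is a stop between vowels /o/ and /u/, so it spirantizes to the fricative [z]. /d/ is a stop between vowels /u/ and /i/, so it spirantizes to the fricative [z]. /d/ is a stop between vowels /i/ and /a/, so it spirantizes to the fricative [z]. /d/ is a stop between vowels /a/ and /a/, so it spirantizes to the fricative [z]. /xepommiodudidada/ → xefommiozuzizaza.
Rule 3 (intervocalic voicing): no segment meets the environment; /xefommiozuzizaza/ is unchanged.
Rule 4 (degemination): /mm/ is a geminate; the first /m/ deletes. /xefommiozuzizaza/ → xefomiozuzizaza.

xefomiozuzizaza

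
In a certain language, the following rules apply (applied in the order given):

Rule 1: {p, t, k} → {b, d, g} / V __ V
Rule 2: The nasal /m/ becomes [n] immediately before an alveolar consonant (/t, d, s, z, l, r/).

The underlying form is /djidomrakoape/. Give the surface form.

Rule 1 (intervocalic voicing): /k/ is a voiceless stop between vowels /a/ and /o/, so it voices to [g]. /p/ is a voiceless stop between vowels /a/ and /e/, so it voices to [b]. /djidomrakoape/ → djidomragoabe.
Rule 2 (nasal place assimilation): /m/ precedes the alveolar consonant /r/, so it assimilates in place to [n]. /djidomragoabe/ → djidonragoabe.

djidonragoabe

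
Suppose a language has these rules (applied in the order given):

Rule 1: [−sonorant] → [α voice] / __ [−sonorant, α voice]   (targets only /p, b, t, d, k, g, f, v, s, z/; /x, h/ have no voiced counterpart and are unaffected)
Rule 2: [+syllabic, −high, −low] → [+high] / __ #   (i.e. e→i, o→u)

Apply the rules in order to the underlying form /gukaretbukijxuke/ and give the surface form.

gukaredbukijxuki

Rule 1 (regressive voicing assimilation): /t/ precedes the voiced obstruent /b/, so it voices to [d] by assimilation. /gukaretbukijxuke/ → gukaredbukijxuke.
Rule 2 (final vowel raising): /e/ is a mid vowel in word-final position, so it raises to [i]. /gukaredbukijxuke/ → gukaredbukijxuki.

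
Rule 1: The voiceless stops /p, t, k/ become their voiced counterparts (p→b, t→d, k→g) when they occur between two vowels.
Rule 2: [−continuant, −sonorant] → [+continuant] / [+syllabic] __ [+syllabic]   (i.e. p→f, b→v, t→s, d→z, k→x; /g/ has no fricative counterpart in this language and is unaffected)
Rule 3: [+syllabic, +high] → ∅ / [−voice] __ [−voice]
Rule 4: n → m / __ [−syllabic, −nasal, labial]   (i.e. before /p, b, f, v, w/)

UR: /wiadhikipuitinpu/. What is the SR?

Rule 1 (intervocalic voicing): /k/ is a voiceless stop between vowels /i/ and /i/, so it voices to [g]. /p/ is a voiceless stop between vowels /i/ and /u/, so it voices to [b]. /t/ is a voiceless stop between vowels /i/ and /i/, so it voices to [d]. /wiadhikipuitinpu/ → wiadhigibuidinpu.
Rule 2 (intervocalic spirantization): /b/ is a stop between vowels /i/ and /u/, so it spirantizes to the fricative [v]. /d/ is a stop between vowels /i/ and /i/, so it spirantizes to the fricative [z]. /wiadhigibuidinpu/ → wiadhigivuizinpu.
Rule 3 (high vowel syncope): no segment meets the environment; /wiadhigivuizinpu/ is unchanged.
Rule 4 (nasal place assimilation): /n/ precedes the labial consonant /p/, so it assimilates in place to [m]. /wiadhigivuizinpu/ → wiadhigivuizimpu.

wiadhigivuizimpu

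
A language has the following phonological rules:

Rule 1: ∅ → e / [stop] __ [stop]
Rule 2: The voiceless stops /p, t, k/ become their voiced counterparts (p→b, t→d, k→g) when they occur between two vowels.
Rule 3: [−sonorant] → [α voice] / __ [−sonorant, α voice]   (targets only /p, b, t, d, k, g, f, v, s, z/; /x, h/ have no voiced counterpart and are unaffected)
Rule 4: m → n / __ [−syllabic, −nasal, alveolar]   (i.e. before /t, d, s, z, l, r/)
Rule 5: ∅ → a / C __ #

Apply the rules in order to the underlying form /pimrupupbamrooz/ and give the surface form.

pinrububebanrooza

Rule 1 (stop-cluster e-epenthesis): /p/ and /b/ form a stop–stop cluster, so [e] is inserted between them. /pimrupupbamrooz/ → pimrupupebamrooz.
Rule 2 (intervocalic voicing): /p/ is a voiceless stop between vowels /u/ and /u/, so it voices to [b]. /p/ is a voiceless stop between vowels /u/ and /e/, so it voices to [b]. /pimrupupebamrooz/ → pimrububebamrooz.
Rule 3 (regressive voicing assimilation): no segment meets the environment; /pimrububebamrooz/ is unchanged.
Rule 4 (nasal place assimilation): /m/ precedes the alveolar consonant /r/, so it assimilates in place to [n]. /m/ precedes the alveolar consonant /r/, so it assimilates in place to [n]. /pimrububebamrooz/ → pinrububebanrooz.
Rule 5 (final a-epenthesis): the form ends in the consonant /z/, so [a] is inserted word-finally. /pinrububebanrooz/ → pinrububebanrooza.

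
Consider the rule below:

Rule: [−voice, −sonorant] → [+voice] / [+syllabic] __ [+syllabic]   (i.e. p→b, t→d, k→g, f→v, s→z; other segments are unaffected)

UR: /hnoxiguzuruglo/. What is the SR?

No segment of /hnoxiguzuruglo/ meets the structural description of the rule, so the form surfaces unchanged.

hnoxiguzuruglo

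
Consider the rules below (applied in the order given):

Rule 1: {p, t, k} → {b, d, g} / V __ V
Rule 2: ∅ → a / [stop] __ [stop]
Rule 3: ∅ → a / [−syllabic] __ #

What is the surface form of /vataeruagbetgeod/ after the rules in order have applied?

Rule 1 (intervocalic voicing): /t/ is a voiceless stop between vowels /a/ and /a/, so it voices to [d]. /vataeruagbetgeod/ → vadaeruagbetgeod.
Rule 2 (stop-cluster a-epenthesis): /g/ and /b/ form a stop–stop cluster, so [a] is inserted between them. /t/ and /g/ form a stop–stop cluster, so [a] is inserted between them. /vadaeruagbetgeod/ → vadaeruagabetageod.
Rule 3 (final a-epenthesis): the form ends in the consonant /d/, so [a] is inserted word-finally. /vadaeruagabetageod/ → vadaeruagabetageoda.

vadaeruagabetageoda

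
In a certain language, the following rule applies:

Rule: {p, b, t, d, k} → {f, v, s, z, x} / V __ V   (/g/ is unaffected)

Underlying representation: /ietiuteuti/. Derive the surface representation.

iesiuseusi

/t/ is a stop between vowels /e/ and /i/, so it spirantizes to the fricative [s].
/t/ is a stop between vowels /u/ and /e/, so it spirantizes to the fricative [s].
/t/ is a stop between vowels /u/ and /i/, so it spirantizes to the fricative [s].
Surface form: [iesiuseusi].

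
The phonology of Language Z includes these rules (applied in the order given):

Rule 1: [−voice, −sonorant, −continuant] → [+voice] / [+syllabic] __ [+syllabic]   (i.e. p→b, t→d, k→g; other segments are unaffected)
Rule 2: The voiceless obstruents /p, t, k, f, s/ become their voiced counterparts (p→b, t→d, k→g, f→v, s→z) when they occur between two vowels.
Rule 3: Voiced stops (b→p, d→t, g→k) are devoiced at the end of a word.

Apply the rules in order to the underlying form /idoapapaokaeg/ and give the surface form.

idoababaogaek

Rule 1 (intervocalic voicing): /p/ is a voiceless stop between vowels /a/ and /a/, so it voices to [b]. /p/ is a voiceless stop between vowels /a/ and /a/, so it voices to [b]. /k/ is a voiceless stop between vowels /o/ and /a/, so it voices to [g]. /idoapapaokaeg/ → idoababaogaeg.
Rule 2 (intervocalic voicing): no segment meets the environment; /idoababaogaeg/ is unchanged.
Rule 3 (final devoicing): /g/ is a voiced stop in word-final position, so it devoices to [k]. /idoababaogaeg/ → idoababaogaek.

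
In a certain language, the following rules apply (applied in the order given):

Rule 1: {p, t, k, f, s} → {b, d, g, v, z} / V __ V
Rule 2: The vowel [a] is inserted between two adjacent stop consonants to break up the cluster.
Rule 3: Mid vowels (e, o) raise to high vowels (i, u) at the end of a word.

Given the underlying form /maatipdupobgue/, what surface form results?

maadipadubobagui

Rule 1 (intervocalic voicing): /t/ is a voiceless obstruent between vowels /a/ and /i/, so it voices to [d]. /p/ is a voiceless obstruent between vowels /u/ and /o/, so it voices to [b]. /maatipdupobgue/ → maadipdubobgue.
Rule 2 (stop-cluster a-epenthesis): /p/ and /d/ form a stop–stop cluster, so [a] is inserted between them. /b/ and /g/ form a stop–stop cluster, so [a] is inserted between them. /maadipdubobgue/ → maadipadubobague.
Rule 3 (final vowel raising): /e/ is a mid vowel in word-final position, so it raises to [i]. /maadipadubobague/ → maadipadubobagui.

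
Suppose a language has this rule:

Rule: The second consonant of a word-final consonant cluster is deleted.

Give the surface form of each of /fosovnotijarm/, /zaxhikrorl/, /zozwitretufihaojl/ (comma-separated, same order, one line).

/fosovnotijarm/: /m/ is the second consonant of a word-final cluster /rm/, so it deletes. → [fosovnotijar].
/zaxhikrorl/: /l/ is the second consonant of a word-final cluster /rl/, so it deletes. → [zaxhikror].
/zozwitretufihaojl/: /l/ is the second consonant of a word-final cluster /jl/, so it deletes. → [zozwitretufihaoj].

fosovnotijar, zaxhikror, zozwitretufihaoj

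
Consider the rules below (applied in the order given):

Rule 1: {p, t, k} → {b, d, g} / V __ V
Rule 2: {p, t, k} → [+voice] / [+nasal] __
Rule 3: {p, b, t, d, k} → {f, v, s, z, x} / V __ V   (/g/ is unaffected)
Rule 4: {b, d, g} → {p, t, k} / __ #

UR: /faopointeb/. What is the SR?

Rule 1 (intervocalic voicing): /p/ is a voiceless stop between vowels /o/ and /o/, so it voices to [b]. /faopointeb/ → faobointeb.
Rule 2 (post-nasal voicing): /t/ is a voiceless stop immediately after the nasal /n/, so it voices to [d]. /faobointeb/ → faoboindeb.
Rule 3 (intervocalic spirantization): /b/ is a stop between vowels /o/ and /o/, so it spirantizes to the fricative [v]. /faoboindeb/ → faovoindeb.
Rule 4 (final devoicing): /b/ is a voiced stop in word-final position, so it devoices to [p]. /faovoindeb/ → faovoindep.

faovoindep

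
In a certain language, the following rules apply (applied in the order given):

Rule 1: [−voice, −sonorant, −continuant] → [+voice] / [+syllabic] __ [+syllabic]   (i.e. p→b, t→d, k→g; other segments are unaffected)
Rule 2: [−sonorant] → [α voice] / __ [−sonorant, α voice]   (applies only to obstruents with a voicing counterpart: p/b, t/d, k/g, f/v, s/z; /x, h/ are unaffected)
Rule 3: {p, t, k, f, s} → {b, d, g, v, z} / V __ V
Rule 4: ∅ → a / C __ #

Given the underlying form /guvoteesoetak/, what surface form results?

Rule 1 (intervocalic voicing): /t/ is a voiceless stop between vowels /o/ and /e/, so it voices to [d]. /t/ is a voiceless stop between vowels /e/ and /a/, so it voices to [d]. /guvoteesoetak/ → guvodeesoedak.
Rule 2 (regressive voicing assimilation): no segment meets the environment; /guvodeesoedak/ is unchanged.
Rule 3 (intervocalic voicing): /s/ is a voiceless obstruent between vowels /e/ and /o/, so it voices to [z]. /guvodeesoedak/ → guvodeezoedak.
Rule 4 (final a-epenthesis): the form ends in the consonant /k/, so [a] is inserted word-finally. /guvodeezoedak/ → guvodeezoedaka.

guvodeezoedaka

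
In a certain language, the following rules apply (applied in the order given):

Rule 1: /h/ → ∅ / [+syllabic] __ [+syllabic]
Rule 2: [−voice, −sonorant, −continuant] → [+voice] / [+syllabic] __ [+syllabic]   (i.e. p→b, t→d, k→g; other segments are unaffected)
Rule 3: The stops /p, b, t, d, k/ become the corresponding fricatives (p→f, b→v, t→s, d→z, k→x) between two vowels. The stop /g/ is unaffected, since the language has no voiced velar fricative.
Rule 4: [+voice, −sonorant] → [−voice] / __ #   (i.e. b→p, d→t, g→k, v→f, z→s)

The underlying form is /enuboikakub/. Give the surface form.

Rule 1 (intervocalic h-deletion): no segment meets the environment; /enuboikakub/ is unchanged.
Rule 2 (intervocalic voicing): /k/ is a voiceless stop between vowels /i/ and /a/, so it voices to [g]. /k/ is a voiceless stop between vowels /a/ and /u/, so it voices to [g]. /enuboikakub/ → enuboigagub.
Rule 3 (intervocalic spirantization): /b/ is a stop between vowels /u/ and /o/, so it spirantizes to the fricative [v]. /enuboigagub/ → enuvoigagub.
Rule 4 (final devoicing): /b/ is a voiced obstruent in word-final position, so it devoices to [p]. /enuvoigagub/ → enuvoigagup.

enuvoigagup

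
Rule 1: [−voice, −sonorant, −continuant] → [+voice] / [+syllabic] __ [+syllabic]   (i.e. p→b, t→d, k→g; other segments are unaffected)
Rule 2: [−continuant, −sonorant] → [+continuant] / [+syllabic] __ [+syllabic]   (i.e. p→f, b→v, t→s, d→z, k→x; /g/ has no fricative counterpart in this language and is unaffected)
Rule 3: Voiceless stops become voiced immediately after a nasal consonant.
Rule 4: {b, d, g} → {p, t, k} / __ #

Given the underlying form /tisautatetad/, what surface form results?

tisauzazezat

Rule 1 (intervocalic voicing): /t/ is a voiceless stop between vowels /u/ and /a/, so it voices to [d]. /t/ is a voiceless stop between vowels /a/ and /e/, so it voices to [d]. /t/ is a voiceless stop between vowels /e/ and /a/, so it voices to [d]. /tisautatetad/ → tisaudadedad.
Rule 2 (intervocalic spirantization): /d/ is a stop between vowels /u/ and /a/, so it spirantizes to the fricative [z]. /d/ is a stop between vowels /a/ and /e/, so it spirantizes to the fricative [z]. /d/ is a stop between vowels /e/ and /a/, so it spirantizes to the fricative [z]. /tisaudadedad/ → tisauzazezad.
Rule 3 (post-nasal voicing): no segment meets the environment; /tisauzazezad/ is unchanged.
Rule 4 (final devoicing): /d/ is a voiced stop in word-final position, so it devoices to [t]. /tisauzazezad/ → tisauzazezat.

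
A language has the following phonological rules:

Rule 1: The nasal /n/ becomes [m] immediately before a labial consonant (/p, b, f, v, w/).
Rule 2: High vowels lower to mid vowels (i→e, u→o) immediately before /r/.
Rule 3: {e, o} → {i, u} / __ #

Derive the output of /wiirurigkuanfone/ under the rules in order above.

Rule 1 (nasal place assimilation): /n/ precedes the labial consonant /f/, so it assimilates in place to [m]. /wiirurigkuanfone/ → wiirurigkuamfone.
Rule 2 (pre-rhotic lowering): /i/ is a high vowel immediately before /r/, so it lowers to [e]. /u/ is a high vowel immediately before /r/, so it lowers to [o]. /wiirurigkuamfone/ → wierorigkuamfone.
Rule 3 (final vowel raising): /e/ is a mid vowel in word-final position, so it raises to [i]. /wierorigkuamfone/ → wierorigkuamfoni.

wierorigkuamfoni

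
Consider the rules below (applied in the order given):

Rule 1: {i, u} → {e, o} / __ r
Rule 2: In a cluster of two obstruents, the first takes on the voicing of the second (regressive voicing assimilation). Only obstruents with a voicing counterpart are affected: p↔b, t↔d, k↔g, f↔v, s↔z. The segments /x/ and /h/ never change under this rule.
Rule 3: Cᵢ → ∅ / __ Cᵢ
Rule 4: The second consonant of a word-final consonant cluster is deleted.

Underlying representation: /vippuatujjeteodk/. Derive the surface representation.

vipuatujeteot

Rule 1 (pre-rhotic lowering): no segment meets the environment; /vippuatujjeteodk/ is unchanged.
Rule 2 (regressive voicing assimilation): /d/ precedes the voiceless obstruent /k/, so it devoices to [t] by assimilation. /vippuatujjeteodk/ → vippuatujjeteotk.
Rule 3 (degemination): /pp/ is a geminate; the first /p/ deletes. /jj/ is a geminate; the first /j/ deletes. /vippuatujjeteotk/ → vipuatujeteotk.
Rule 4 (final cluster simplification): /k/ is the second consonant of a word-final cluster /tk/, so it deletes. /vipuatujeteotk/ → vipuatujeteot.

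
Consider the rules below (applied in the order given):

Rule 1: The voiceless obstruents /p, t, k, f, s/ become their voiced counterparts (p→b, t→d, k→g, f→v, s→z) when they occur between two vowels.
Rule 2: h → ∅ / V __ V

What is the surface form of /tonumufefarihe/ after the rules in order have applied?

Rule 1 (intervocalic voicing): /f/ is a voiceless obstruent between vowels /u/ and /e/, so it voices to [v]. /f/ is a voiceless obstruent between vowels /e/ and /a/, so it voices to [v]. /tonumufefarihe/ → tonumuvevarihe.
Rule 2 (intervocalic h-deletion): /h/ occurs between vowels /i/ and /e/, so it deletes. /tonumuvevarihe/ → tonumuvevarie.

tonumuvevarie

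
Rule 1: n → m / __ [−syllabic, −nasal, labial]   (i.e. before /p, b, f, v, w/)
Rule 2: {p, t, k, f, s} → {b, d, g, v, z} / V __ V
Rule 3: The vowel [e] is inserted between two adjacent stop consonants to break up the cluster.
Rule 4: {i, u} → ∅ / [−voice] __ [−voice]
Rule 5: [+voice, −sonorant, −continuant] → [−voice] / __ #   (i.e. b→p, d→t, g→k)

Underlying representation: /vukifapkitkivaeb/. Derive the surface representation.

Rule 1 (nasal place assimilation): no segment meets the environment; /vukifapkitkivaeb/ is unchanged.
Rule 2 (intervocalic voicing): /k/ is a voiceless obstruent between vowels /u/ and /i/, so it voices to [g]. /f/ is a voiceless obstruent between vowels /i/ and /a/, so it voices to [v]. /vukifapkitkivaeb/ → vugivapkitkivaeb.
Rule 3 (stop-cluster e-epenthesis): /p/ and /k/ form a stop–stop cluster, so [e] is inserted between them. /t/ and /k/ form a stop–stop cluster, so [e] is inserted between them. /vugivapkitkivaeb/ → vugivapekitekivaeb.
Rule 4 (high vowel syncope): /i/ is a high vowel flanked by voiceless consonants /k/ and /t/, so it deletes. /vugivapekitekivaeb/ → vugivapektekivaeb.
Rule 5 (final devoicing): /b/ is a voiced stop in word-final position, so it devoices to [p]. /vugivapektekivaeb/ → vugivapektekivaep.

vugivapektekivaep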